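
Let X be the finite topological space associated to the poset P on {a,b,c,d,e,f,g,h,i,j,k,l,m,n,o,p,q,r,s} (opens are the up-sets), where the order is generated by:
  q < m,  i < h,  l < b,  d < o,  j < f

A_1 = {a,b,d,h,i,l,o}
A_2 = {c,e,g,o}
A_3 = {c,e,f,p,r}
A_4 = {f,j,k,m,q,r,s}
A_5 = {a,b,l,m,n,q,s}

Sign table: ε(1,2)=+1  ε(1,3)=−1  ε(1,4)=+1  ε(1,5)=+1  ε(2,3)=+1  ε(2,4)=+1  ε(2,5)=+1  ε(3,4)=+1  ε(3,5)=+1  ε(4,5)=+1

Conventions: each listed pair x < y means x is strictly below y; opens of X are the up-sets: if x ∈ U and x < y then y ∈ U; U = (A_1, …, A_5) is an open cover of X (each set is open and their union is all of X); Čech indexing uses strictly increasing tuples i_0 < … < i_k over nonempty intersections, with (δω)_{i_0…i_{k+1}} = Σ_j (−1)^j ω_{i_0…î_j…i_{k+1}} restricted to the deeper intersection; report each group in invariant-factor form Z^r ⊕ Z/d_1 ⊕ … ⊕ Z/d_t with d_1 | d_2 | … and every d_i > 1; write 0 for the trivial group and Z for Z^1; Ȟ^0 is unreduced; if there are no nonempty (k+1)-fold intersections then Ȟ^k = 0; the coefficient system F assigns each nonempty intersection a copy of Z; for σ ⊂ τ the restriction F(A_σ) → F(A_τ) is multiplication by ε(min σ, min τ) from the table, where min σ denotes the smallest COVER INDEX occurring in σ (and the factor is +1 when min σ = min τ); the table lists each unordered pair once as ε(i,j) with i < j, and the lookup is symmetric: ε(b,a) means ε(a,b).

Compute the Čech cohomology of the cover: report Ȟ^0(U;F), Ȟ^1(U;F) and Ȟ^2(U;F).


nerve of the cover:
  A12={o} A15={a,b,l} A23={c,e} A34={f,r} A45={m,q,s}
C dims 5,5; δ0: rk 4, SNF 1^4
Ȟ^0 = (5 − 4) − 0 = 1, so Ȟ^0 ≅ Z
Ȟ^1 = (5 − 0) − 4 = 1, so Ȟ^1 ≅ Z
Ȟ^2 = (0 − 0) − 0 = 0, so Ȟ^2 ≅ 0

Ȟ^0 = Z,  Ȟ^1 = Z,  Ȟ^2 = 0


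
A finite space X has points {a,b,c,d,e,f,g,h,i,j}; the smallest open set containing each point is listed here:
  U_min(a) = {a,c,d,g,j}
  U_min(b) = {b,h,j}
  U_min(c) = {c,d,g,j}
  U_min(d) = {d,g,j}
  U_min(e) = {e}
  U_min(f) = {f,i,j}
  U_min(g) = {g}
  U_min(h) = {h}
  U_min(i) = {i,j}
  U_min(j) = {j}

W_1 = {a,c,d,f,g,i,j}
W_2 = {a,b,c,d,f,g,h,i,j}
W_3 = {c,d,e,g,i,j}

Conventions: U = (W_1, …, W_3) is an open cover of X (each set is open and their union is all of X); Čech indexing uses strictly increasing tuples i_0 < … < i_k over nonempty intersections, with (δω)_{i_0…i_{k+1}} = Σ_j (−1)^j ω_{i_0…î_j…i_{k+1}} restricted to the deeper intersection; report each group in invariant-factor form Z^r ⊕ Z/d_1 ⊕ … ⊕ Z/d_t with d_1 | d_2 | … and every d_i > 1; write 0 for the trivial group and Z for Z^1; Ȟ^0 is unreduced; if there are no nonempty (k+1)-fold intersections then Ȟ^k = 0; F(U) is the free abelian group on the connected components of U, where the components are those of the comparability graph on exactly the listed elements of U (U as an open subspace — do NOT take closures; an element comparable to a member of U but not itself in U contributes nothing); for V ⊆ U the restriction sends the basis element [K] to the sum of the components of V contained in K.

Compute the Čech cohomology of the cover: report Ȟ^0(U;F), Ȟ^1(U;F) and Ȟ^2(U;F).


nonempty intersections:
  W12={a,c,d,f,g,i,j} W13={c,d,g,i,j} W23={c,d,g,i,j}
  W123={c,d,g,i,j}
components per intersection:
  W1: {a,c,d,f,g,i,j}
  W2: {a,b,c,d,f,g,h,i,j}
  W3: {c,d,g,i,j} {e}
  W12: {a,c,d,f,g,i,j}
  W13: {c,d,g,i,j}
  W23: {c,d,g,i,j}
  W123: {c,d,g,i,j}
C dims 4,3,1; δ0: rk 2, SNF 1^2; δ1: rk 1, SNF 1^1
Ȟ^0: (4−2)−0=2 ⇒ Z^2
Ȟ^1: (3−1)−2=0 ⇒ 0
Ȟ^2: (1−0)−1=0 ⇒ 0

Ȟ^0 ≅ Z^2, Ȟ^1 ≅ 0 and Ȟ^2 ≅ 0


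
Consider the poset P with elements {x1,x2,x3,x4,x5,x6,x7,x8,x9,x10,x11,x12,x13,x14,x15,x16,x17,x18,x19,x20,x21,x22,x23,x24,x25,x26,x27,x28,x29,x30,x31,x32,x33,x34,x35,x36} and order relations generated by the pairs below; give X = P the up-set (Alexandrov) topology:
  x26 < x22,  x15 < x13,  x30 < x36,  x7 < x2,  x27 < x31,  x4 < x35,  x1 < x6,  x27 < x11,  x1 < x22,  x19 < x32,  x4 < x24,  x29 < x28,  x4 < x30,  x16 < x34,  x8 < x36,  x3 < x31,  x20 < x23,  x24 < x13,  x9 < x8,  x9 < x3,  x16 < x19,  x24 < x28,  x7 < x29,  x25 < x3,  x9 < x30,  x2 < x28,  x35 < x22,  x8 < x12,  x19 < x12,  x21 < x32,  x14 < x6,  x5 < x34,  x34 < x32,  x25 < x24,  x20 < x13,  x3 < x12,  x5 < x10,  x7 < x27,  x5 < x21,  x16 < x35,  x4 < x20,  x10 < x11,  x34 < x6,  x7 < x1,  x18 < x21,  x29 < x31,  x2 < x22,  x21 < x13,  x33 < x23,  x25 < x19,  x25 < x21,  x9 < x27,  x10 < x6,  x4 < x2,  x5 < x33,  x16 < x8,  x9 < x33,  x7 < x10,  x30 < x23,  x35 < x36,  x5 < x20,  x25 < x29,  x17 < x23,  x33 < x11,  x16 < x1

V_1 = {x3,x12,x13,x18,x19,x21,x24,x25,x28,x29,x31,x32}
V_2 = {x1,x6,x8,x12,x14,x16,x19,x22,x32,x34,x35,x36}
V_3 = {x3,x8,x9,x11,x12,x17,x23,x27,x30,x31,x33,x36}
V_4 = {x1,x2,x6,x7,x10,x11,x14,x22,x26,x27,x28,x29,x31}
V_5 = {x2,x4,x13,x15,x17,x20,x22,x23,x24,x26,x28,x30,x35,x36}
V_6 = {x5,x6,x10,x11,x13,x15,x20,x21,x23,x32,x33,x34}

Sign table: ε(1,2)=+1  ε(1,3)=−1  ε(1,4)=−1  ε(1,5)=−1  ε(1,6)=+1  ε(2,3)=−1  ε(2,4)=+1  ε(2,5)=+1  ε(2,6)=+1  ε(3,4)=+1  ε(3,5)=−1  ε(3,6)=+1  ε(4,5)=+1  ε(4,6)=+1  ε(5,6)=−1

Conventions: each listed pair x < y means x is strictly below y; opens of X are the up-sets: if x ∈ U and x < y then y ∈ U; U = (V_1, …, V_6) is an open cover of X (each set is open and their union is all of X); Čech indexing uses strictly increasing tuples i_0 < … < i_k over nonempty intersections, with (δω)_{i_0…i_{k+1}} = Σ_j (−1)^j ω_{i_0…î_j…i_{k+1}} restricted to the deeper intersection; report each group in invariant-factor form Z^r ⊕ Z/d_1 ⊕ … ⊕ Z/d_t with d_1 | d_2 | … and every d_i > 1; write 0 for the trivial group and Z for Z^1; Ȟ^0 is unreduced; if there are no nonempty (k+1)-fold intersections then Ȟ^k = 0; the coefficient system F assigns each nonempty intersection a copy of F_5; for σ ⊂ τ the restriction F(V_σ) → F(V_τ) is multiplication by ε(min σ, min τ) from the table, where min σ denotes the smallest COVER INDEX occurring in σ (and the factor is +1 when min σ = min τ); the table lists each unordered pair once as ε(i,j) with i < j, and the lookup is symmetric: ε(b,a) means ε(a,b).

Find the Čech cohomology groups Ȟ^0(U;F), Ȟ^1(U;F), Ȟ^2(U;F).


intersection data:
  V12={x12,x19,x32} V13={x3,x12,x31} V14={x28,x29,x31} V15={x13,x24,x28} V16={x13,x21,x32} V23={x8,x12,x36} V24={x1,x6,x14,x22} V25={x22,x35,x36} V26={x6,x32,x34} V34={x11,x27,x31} V35={x17,x23,x30,x36} V36={x11,x23,x33} V45={x2,x22,x26,x28} V46={x6,x10,x11} V56={x13,x15,x20,x23}
  V123={x12} V126={x32} V134={x31} V145={x28} V156={x13} V235={x36} V245={x22} V246={x6} V346={x11} V356={x23}
C dims 6,15,10; δ0: rk_F5 6; δ1: rk_F5 9
Ȟ^0 = (6 − 6) − 0 = 0, so Ȟ^0 ≅ 0
Ȟ^1 = (15 − 9) − 6 = 0, so Ȟ^1 ≅ 0
Ȟ^2 = (10 − 0) − 9 = 1, so Ȟ^2 ≅ Z/5

Ȟ^0 = 0,  Ȟ^1 = 0,  Ȟ^2 = Z/5


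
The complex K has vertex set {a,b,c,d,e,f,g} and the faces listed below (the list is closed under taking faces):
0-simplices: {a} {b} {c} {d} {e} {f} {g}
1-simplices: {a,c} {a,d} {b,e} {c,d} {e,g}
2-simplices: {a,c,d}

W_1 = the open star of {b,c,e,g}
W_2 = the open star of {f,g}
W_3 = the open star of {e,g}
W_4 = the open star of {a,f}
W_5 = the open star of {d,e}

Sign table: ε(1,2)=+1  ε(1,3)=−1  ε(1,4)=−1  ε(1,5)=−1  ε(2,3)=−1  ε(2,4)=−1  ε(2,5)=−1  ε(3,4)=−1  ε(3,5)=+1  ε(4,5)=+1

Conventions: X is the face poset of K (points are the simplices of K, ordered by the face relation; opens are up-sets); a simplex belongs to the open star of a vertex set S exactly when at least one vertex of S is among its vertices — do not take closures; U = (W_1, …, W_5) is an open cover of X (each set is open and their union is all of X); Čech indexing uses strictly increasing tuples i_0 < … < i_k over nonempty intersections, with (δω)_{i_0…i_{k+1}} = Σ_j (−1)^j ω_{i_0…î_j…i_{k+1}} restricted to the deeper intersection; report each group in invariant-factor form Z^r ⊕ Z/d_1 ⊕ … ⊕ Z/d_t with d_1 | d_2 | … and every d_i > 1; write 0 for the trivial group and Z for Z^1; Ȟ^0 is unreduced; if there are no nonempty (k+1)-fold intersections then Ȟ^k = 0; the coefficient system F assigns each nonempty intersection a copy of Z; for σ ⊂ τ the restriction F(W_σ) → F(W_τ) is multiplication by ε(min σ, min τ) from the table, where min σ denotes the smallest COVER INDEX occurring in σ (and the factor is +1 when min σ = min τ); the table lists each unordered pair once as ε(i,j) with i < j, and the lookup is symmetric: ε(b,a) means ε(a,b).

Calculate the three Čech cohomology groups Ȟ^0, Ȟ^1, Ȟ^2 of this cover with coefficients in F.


nerve of the cover:
  W1={{b},{c},{e},{g},{a,c},{b,e},{c,d},{e,g},{a,c,d}} W2={{f},{g},{e,g}} W3={{e},{g},{b,e},{e,g}} W4={{a},{f},{a,c},{a,d},{a,c,d}} W5={{d},{e},{a,d},{b,e},{c,d},{e,g},{a,c,d}}
  W12={{g},{e,g}} W13={{e},{g},{b,e},{e,g}} W14={{a,c},{a,c,d}} W15={{e},{b,e},{c,d},{e,g},{a,c,d}} W23={{g},{e,g}} W24={{f}} W25={{e,g}} W35={{e},{b,e},{e,g}} W45={{a,d},{a,c,d}}
  W123={{g},{e,g}} W125={{e,g}} W135={{e},{b,e},{e,g}} W145={{a,c,d}} W235={{e,g}}
  W1235={{e,g}}
C dims 5,9,5,1; δ0: rk 4, SNF 1^4; δ1: rk 4, SNF 1^4; δ2: rk 1, SNF 1^1
Ȟ^0 = (5 − 4) − 0 = 1, so Ȟ^0 ≅ Z
Ȟ^1 = (9 − 4) − 4 = 1, so Ȟ^1 ≅ Z
Ȟ^2 = (5 − 1) − 4 = 0, so Ȟ^2 ≅ 0

Ȟ^0 = Z; Ȟ^1 = Z; Ȟ^2 = 0


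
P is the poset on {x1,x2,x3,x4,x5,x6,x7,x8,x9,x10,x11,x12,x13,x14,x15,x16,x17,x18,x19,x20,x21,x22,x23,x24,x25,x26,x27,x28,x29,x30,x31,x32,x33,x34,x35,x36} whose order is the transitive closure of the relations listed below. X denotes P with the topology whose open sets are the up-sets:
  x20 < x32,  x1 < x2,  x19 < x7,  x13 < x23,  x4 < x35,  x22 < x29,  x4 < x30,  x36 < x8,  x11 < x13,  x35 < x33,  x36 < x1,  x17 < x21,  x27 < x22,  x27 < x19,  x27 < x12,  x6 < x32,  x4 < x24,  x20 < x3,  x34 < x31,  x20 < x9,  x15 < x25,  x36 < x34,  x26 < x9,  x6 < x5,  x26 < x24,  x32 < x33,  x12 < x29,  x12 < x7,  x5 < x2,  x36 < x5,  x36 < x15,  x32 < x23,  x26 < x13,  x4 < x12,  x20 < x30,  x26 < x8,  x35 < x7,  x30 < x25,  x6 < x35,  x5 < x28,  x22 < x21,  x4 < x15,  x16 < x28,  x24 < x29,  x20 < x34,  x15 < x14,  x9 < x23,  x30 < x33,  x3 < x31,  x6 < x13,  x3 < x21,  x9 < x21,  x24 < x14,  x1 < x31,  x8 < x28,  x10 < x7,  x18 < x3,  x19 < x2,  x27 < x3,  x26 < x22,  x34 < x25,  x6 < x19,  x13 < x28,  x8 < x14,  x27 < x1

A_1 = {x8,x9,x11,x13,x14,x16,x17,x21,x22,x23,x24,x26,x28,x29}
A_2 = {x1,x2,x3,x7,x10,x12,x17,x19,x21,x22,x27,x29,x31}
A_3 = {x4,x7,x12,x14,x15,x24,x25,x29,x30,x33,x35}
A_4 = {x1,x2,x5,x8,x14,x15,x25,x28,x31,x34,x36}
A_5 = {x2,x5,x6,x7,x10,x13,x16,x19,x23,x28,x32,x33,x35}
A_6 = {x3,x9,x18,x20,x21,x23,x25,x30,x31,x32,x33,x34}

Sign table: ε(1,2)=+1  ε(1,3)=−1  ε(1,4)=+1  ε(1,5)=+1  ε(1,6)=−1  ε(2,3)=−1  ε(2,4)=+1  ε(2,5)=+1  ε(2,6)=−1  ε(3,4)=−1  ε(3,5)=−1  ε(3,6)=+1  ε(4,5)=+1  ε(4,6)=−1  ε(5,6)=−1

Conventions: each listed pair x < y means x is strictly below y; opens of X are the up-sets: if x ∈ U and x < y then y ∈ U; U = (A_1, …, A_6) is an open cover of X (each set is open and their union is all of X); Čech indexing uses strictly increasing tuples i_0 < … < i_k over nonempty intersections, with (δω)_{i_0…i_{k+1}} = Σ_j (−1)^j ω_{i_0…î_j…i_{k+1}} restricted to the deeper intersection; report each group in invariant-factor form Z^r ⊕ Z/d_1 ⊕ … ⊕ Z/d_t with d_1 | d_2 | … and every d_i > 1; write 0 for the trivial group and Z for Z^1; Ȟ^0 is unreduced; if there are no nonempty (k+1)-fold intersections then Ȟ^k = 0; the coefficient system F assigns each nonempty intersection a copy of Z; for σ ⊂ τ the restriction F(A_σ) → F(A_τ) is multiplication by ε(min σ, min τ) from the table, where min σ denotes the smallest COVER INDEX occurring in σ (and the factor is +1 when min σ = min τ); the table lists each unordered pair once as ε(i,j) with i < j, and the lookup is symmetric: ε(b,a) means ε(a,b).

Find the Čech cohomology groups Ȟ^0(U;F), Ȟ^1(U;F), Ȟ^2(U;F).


Ȟ^0 ≅ Z; Ȟ^1 ≅ 0; Ȟ^2 ≅ Z/2

nerve simplices:
  A12={x17,x21,x22,x29} A13={x14,x24,x29} A14={x8,x14,x28} A15={x13,x16,x23,x28} A16={x9,x21,x23} A23={x7,x12,x29} A24={x1,x2,x31} A25={x2,x7,x10,x19} A26={x3,x21,x31} A34={x14,x15,x25} A35={x7,x33,x35} A36={x25,x30,x33} A45={x2,x5,x28} A46={x25,x31,x34} A56={x23,x32,x33}
  A123={x29} A126={x21} A134={x14} A145={x28} A156={x23} A235={x7} A245={x2} A246={x31} A346={x25} A356={x33}
C dims 6,15,10; δ0: rk 5, SNF 1^5; δ1: rk 10, SNF 1^9·2
degree 0: 6−5−0 = 1 → Ȟ^0 ≅ Z
degree 1: 15−10−5 = 0 → Ȟ^1 ≅ 0
degree 2: 10−0−10 = 0 plus torsion [2] → Ȟ^2 ≅ Z/2


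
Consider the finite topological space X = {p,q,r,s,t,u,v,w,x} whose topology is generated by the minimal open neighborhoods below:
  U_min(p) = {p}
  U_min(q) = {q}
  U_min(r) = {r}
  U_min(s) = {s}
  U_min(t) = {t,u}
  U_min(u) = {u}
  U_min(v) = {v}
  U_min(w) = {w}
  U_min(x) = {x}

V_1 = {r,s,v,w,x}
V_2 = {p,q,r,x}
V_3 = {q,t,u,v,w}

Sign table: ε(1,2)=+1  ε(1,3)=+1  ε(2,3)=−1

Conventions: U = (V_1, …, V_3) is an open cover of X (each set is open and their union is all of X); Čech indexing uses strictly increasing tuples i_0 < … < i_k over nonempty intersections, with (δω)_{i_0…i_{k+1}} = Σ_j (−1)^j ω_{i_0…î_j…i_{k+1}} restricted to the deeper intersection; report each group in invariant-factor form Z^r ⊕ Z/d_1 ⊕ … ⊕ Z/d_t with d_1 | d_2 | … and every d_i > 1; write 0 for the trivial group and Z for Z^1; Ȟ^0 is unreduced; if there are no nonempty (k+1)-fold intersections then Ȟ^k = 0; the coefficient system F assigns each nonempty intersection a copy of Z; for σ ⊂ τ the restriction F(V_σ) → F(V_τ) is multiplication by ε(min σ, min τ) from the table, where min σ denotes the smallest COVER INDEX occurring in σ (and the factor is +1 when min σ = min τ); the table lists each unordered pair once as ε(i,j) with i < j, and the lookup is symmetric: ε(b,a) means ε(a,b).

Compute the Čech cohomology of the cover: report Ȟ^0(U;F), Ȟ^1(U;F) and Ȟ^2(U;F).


Ȟ^0 = 0, Ȟ^1 = Z/2, Ȟ^2 = 0

intersection data:
  V12={r,x} V13={v,w} V23={q}
C dims 3,3; δ0: rk 3, SNF 1^2·2
Ȟ^0 = (3 − 3) − 0 = 0, so Ȟ^0 ≅ 0
Ȟ^1 = (3 − 0) − 3 = 0 plus torsion [2], so Ȟ^1 ≅ Z/2
Ȟ^2 = (0 − 0) − 0 = 0, so Ȟ^2 ≅ 0


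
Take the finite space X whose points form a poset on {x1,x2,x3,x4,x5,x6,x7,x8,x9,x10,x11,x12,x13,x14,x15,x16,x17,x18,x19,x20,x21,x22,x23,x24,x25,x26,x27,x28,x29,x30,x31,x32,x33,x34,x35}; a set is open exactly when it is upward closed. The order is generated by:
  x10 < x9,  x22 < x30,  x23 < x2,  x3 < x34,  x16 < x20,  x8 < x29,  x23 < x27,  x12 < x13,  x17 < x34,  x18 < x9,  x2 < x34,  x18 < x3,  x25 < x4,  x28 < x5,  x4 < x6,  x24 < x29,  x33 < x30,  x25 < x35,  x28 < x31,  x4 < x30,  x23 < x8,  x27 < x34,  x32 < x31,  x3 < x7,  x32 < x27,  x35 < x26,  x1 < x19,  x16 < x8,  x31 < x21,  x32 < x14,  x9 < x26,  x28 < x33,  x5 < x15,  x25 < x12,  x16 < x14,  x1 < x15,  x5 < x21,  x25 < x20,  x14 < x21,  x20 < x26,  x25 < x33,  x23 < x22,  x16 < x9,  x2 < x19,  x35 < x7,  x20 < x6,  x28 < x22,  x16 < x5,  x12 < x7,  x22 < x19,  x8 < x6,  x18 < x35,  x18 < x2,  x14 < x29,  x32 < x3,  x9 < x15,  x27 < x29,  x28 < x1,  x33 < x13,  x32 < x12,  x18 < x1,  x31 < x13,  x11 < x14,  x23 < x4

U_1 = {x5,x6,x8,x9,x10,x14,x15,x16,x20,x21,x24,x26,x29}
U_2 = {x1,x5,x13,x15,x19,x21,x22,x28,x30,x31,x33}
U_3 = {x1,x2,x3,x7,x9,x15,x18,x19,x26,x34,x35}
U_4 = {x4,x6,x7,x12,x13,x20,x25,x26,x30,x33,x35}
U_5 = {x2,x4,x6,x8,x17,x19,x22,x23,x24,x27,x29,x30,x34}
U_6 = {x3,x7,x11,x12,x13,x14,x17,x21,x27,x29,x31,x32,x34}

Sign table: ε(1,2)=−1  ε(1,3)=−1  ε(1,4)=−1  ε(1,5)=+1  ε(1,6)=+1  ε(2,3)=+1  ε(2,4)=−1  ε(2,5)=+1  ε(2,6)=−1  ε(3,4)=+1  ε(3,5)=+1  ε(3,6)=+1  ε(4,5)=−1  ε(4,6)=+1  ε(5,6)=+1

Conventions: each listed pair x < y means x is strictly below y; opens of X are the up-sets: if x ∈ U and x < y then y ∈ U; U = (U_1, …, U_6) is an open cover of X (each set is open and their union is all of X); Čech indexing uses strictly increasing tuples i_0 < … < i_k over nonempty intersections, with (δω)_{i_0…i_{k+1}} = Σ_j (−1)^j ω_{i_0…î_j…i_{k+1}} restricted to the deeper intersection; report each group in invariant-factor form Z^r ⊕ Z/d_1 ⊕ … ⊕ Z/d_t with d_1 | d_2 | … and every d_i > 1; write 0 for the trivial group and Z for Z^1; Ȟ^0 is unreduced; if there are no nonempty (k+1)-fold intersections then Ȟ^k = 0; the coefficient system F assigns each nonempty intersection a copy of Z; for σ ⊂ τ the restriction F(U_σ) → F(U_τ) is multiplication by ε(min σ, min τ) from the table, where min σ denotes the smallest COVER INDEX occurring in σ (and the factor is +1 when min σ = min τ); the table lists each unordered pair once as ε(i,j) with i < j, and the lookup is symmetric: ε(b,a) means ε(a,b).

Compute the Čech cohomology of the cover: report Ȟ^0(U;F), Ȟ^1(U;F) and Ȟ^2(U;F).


nonempty overlaps:
  U12={x5,x15,x21} U13={x9,x15,x26} U14={x6,x20,x26} U15={x6,x8,x24,x29} U16={x14,x21,x29} U23={x1,x15,x19} U24={x13,x30,x33} U25={x19,x22,x30} U26={x13,x21,x31} U34={x7,x26,x35} U35={x2,x19,x34} U36={x3,x7,x34} U45={x4,x6,x30} U46={x7,x12,x13} U56={x17,x27,x29,x34}
  U123={x15} U126={x21} U134={x26} U145={x6} U156={x29} U235={x19} U245={x30} U246={x13} U346={x7} U356={x34}
C dims 6,15,10; δ0: rk 6, SNF 1^5·2; δ1: rk 9, SNF 1^9
degree 0: 6−6−0 = 0 → Ȟ^0 ≅ 0
degree 1: 15−9−6 = 0 plus torsion [2] → Ȟ^1 ≅ Z/2
degree 2: 10−0−9 = 1 → Ȟ^2 ≅ Z

Ȟ^0 ≅ 0, Ȟ^1 ≅ Z/2 and Ȟ^2 ≅ Z


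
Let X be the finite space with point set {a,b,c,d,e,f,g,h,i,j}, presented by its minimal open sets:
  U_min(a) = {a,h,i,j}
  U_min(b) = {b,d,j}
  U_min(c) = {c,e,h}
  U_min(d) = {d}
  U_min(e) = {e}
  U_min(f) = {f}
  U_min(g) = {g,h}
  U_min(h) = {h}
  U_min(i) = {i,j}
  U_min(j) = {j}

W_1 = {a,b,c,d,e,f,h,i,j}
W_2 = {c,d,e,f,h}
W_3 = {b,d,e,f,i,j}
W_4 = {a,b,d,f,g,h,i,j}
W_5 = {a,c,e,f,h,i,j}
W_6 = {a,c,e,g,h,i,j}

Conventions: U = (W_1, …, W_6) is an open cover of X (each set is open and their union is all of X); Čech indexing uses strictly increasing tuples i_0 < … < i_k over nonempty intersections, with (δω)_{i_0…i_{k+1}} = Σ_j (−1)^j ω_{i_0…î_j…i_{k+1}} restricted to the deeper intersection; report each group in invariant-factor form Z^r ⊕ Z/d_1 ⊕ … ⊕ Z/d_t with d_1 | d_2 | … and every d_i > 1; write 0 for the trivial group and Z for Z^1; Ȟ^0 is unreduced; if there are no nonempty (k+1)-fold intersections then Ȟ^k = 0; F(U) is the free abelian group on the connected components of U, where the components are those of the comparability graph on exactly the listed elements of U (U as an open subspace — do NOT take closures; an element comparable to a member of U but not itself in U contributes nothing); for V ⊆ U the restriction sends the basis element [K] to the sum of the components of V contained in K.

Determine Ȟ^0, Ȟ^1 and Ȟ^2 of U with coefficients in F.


Ȟ^0(U;F) ≅ Z^2, Ȟ^1(U;F) ≅ 0, Ȟ^2(U;F) ≅ 0

intersection data:
  W12={c,d,e,f,h} W13={b,d,e,f,i,j} W14={a,b,d,f,h,i,j} W15={a,c,e,f,h,i,j} W16={a,c,e,h,i,j} W23={d,e,f} W24={d,f,h} W25={c,e,f,h} W26={c,e,h} W34={b,d,f,i,j} W35={e,f,i,j} W36={e,i,j} W45={a,f,h,i,j} W46={a,g,h,i,j} W56={a,c,e,h,i,j}
  W123={d,e,f} W124={d,f,h} W125={c,e,f,h} W126={c,e,h} W134={b,d,f,i,j} W135={e,f,i,j} W136={e,i,j} W145={a,f,h,i,j} W146={a,h,i,j} W156={a,c,e,h,i,j} W234={d,f} W235={e,f} W236={e} W245={f,h} W246={h} W256={c,e,h} W345={f,i,j} W346={i,j} W356={e,i,j} W456={a,h,i,j}
  W1234={d,f} W1235={e,f} W1236={e} W1245={f,h} W1246={h} W1256={c,e,h} W1345={f,i,j} W1346={i,j} W1356={e,i,j} W1456={a,h,i,j} W2345={f} W2356={e} W2456={h} W3456={i,j}
  W12345={f} W12356={e} W12456={h} W13456={i,j}
components per intersection:
  W1: {a,b,c,d,e,h,i,j} {f}
  W2: {c,e,h} {d} {f}
  W3: {b,d,i,j} {e} {f}
  W4: {a,b,d,g,h,i,j} {f}
  W5: {a,c,e,h,i,j} {f}
  W6: {a,c,e,g,h,i,j}
  W12: {c,e,h} {d} {f}
  W13: {b,d,i,j} {e} {f}
  W14: {a,b,d,h,i,j} {f}
  W15: {a,c,e,h,i,j} {f}
  W16: {a,c,e,h,i,j}
  W23: {d} {e} {f}
  W24: {d} {f} {h}
  W25: {c,e,h} {f}
  W26: {c,e,h}
  W34: {b,d,i,j} {f}
  W35: {e} {f} {i,j}
  W36: {e} {i,j}
  W45: {a,h,i,j} {f}
  W46: {a,g,h,i,j}
  W56: {a,c,e,h,i,j}
  W123: {d} {e} {f}
  W124: {d} {f} {h}
  W125: {c,e,h} {f}
  W126: {c,e,h}
  W134: {b,d,i,j} {f}
  W135: {e} {f} {i,j}
  W136: {e} {i,j}
  W145: {a,h,i,j} {f}
  W146: {a,h,i,j}
  W156: {a,c,e,h,i,j}
  W234: {d} {f}
  W235: {e} {f}
  W236: {e}
  W245: {f} {h}
  W246: {h}
  W256: {c,e,h}
  W345: {f} {i,j}
  W346: {i,j}
  W356: {e} {i,j}
  W456: {a,h,i,j}
  W1234: {d} {f}
  W1235: {e} {f}
  W1236: {e}
  W1245: {f} {h}
  W1246: {h}
  W1256: {c,e,h}
  W1345: {f} {i,j}
  W1346: {i,j}
  W1356: {e} {i,j}
  W1456: {a,h,i,j}
  W2345: {f}
  W2356: {e}
  W2456: {h}
  W3456: {i,j}
  W12345: {f}
  W12356: {e}
  W12456: {h}
  W13456: {i,j}
C dims 13,31,35,19; δ0: rk 11, SNF 1^11; δ1: rk 20, SNF 1^20; δ2: rk 15, SNF 1^15
Ȟ^0 = (13 − 11) − 0 = 2, so Ȟ^0 ≅ Z^2
Ȟ^1 = (31 − 20) − 11 = 0, so Ȟ^1 ≅ 0
Ȟ^2 = (35 − 15) − 20 = 0, so Ȟ^2 ≅ 0


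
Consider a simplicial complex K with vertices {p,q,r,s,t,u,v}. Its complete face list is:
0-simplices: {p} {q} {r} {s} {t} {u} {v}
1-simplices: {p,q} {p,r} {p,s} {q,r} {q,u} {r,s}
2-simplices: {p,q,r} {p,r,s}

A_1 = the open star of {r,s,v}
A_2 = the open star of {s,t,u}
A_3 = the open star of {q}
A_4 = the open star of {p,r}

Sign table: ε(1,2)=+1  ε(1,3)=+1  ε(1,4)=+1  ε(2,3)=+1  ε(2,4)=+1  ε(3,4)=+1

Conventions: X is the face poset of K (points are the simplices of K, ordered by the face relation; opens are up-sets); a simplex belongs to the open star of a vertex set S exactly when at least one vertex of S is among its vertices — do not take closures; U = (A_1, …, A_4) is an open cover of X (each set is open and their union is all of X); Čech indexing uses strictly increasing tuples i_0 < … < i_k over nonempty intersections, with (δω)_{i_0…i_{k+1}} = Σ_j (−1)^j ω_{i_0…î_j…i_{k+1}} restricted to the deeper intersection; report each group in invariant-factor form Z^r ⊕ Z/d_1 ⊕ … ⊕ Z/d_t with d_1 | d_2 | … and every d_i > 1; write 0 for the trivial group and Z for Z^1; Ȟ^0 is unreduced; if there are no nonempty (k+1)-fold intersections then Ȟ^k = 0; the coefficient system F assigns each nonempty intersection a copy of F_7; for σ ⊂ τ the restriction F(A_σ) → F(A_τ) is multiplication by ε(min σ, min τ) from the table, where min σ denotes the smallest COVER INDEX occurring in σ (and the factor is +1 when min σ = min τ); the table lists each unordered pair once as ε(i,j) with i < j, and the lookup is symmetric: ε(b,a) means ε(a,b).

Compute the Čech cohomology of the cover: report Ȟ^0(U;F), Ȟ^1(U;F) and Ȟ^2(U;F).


Ȟ^0 = Z/7, Ȟ^1 = Z/7, Ȟ^2 = 0

intersection data:
  A1={{r},{s},{v},{p,r},{p,s},{q,r},{r,s},{p,q,r},{p,r,s}} A2={{s},{t},{u},{p,s},{q,u},{r,s},{p,r,s}} A3={{q},{p,q},{q,r},{q,u},{p,q,r}} A4={{p},{r},{p,q},{p,r},{p,s},{q,r},{r,s},{p,q,r},{p,r,s}}
  A12={{s},{p,s},{r,s},{p,r,s}} A13={{q,r},{p,q,r}} A14={{r},{p,r},{p,s},{q,r},{r,s},{p,q,r},{p,r,s}} A23={{q,u}} A24={{p,s},{r,s},{p,r,s}} A34={{p,q},{q,r},{p,q,r}}
  A124={{p,s},{r,s},{p,r,s}} A134={{q,r},{p,q,r}}
C dims 4,6,2; δ0: rk_F7 3; δ1: rk_F7 2
Ȟ^0 = (4 − 3) − 0 = 1, so Ȟ^0 ≅ Z/7
Ȟ^1 = (6 − 2) − 3 = 1, so Ȟ^1 ≅ Z/7
Ȟ^2 = (2 − 0) − 2 = 0, so Ȟ^2 ≅ 0


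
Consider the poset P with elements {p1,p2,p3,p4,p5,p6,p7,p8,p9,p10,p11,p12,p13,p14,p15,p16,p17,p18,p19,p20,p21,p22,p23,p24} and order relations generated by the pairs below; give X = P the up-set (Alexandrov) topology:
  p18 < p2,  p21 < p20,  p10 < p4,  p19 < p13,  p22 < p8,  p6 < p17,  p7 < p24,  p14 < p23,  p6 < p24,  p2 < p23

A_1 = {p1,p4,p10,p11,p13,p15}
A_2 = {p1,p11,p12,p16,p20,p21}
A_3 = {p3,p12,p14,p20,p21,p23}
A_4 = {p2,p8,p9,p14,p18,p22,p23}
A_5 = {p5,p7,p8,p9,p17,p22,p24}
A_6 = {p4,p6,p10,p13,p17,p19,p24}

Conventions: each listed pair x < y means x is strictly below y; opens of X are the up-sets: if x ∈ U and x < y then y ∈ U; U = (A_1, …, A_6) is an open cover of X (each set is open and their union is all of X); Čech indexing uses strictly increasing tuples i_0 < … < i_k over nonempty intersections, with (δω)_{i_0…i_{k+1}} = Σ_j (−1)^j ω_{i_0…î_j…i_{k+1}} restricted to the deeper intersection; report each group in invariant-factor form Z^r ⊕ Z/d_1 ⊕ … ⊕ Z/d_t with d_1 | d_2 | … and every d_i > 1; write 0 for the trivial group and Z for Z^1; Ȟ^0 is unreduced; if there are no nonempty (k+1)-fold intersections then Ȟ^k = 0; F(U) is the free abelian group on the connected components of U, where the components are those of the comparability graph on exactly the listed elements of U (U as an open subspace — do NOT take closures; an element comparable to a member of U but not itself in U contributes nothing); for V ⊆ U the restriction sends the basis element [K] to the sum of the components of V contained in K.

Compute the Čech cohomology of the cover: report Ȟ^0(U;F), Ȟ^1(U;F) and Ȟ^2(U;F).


nerve simplices:
  A12={p1,p11} A16={p4,p10,p13} A23={p12,p20,p21} A34={p14,p23} A45={p8,p9,p22} A56={p17,p24}
components per intersection:
  A1: {p1} {p4,p10} {p11} {p13} {p15}
  A2: {p1} {p11} {p12} {p16} {p20,p21}
  A3: {p3} {p12} {p14,p23} {p20,p21}
  A4: {p2,p14,p18,p23} {p8,p22} {p9}
  A5: {p5} {p7,p24} {p8,p22} {p9} {p17}
  A6: {p4,p10} {p6,p17,p24} {p13,p19}
  A12: {p1} {p11}
  A16: {p4,p10} {p13}
  A23: {p12} {p20,p21}
  A34: {p14,p23}
  A45: {p8,p22} {p9}
  A56: {p17} {p24}
C dims 25,11; δ0: rk 11, SNF 1^11
degree 0: 25−11−0 = 14 → Ȟ^0 ≅ Z^14
degree 1: 11−0−11 = 0 → Ȟ^1 ≅ 0
degree 2: 0−0−0 = 0 → Ȟ^2 ≅ 0

Ȟ^0 ≅ Z^14, Ȟ^1 ≅ 0, Ȟ^2 ≅ 0


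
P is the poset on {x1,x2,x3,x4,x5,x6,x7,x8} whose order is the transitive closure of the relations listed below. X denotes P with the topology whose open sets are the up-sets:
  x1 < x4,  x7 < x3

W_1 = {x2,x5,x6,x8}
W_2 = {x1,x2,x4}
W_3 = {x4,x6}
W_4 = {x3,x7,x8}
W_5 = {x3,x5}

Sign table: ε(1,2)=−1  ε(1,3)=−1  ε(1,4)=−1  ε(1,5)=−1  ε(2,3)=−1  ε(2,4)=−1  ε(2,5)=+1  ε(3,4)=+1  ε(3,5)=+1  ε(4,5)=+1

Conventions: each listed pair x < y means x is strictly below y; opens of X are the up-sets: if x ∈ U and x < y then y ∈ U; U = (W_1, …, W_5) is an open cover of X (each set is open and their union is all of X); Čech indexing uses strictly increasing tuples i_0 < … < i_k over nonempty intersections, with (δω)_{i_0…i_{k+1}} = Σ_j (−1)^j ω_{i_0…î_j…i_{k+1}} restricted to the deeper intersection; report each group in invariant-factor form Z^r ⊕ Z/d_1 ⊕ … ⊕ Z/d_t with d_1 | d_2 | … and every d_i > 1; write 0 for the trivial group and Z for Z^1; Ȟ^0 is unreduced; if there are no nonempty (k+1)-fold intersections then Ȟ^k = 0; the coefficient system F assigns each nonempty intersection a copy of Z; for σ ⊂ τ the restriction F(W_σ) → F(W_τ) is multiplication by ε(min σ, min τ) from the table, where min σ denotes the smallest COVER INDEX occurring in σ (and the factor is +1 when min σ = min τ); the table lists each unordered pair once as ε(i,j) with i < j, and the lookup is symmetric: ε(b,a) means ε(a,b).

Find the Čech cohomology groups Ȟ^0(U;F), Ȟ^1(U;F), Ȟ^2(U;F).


intersection data:
  W12={x2} W13={x6} W14={x8} W15={x5} W23={x4} W45={x3}
C dims 5,6; δ0: rk 5, SNF 1^4·2
Ȟ^0 = (5 − 5) − 0 = 0, so Ȟ^0 ≅ 0
Ȟ^1 = (6 − 0) − 5 = 1 plus torsion [2], so Ȟ^1 ≅ Z ⊕ Z/2
Ȟ^2 = (0 − 0) − 0 = 0, so Ȟ^2 ≅ 0

Ȟ^0 ≅ 0, Ȟ^1 ≅ Z ⊕ Z/2, Ȟ^2 ≅ 0


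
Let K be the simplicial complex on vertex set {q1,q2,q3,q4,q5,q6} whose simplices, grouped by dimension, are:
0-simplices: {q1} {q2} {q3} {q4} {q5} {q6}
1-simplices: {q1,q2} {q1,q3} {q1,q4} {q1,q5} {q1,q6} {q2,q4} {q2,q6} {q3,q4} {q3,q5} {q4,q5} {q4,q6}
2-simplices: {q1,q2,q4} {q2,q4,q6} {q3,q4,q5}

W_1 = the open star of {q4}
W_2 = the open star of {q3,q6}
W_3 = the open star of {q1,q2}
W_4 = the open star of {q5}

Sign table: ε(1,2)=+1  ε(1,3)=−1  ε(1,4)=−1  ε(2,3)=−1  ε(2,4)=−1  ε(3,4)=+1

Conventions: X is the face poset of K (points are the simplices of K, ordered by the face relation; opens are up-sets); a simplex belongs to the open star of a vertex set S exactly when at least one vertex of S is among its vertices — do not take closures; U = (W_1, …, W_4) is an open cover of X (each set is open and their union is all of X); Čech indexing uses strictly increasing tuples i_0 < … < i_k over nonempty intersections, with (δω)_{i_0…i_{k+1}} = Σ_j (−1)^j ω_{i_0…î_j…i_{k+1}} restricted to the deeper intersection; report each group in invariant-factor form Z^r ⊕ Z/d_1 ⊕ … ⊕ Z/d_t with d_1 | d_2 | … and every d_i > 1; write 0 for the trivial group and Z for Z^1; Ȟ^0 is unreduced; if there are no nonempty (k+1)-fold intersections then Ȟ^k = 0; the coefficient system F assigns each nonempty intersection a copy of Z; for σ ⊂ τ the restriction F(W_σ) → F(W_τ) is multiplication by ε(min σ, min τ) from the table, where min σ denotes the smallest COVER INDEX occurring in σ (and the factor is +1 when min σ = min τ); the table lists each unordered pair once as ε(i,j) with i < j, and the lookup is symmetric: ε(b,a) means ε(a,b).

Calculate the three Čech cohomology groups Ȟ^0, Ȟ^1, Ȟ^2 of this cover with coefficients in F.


cover nerve:
  W1={{q4},{q1,q4},{q2,q4},{q3,q4},{q4,q5},{q4,q6},{q1,q2,q4},{q2,q4,q6},{q3,q4,q5}} W2={{q3},{q6},{q1,q3},{q1,q6},{q2,q6},{q3,q4},{q3,q5},{q4,q6},{q2,q4,q6},{q3,q4,q5}} W3={{q1},{q2},{q1,q2},{q1,q3},{q1,q4},{q1,q5},{q1,q6},{q2,q4},{q2,q6},{q1,q2,q4},{q2,q4,q6}} W4={{q5},{q1,q5},{q3,q5},{q4,q5},{q3,q4,q5}}
  W12={{q3,q4},{q4,q6},{q2,q4,q6},{q3,q4,q5}} W13={{q1,q4},{q2,q4},{q1,q2,q4},{q2,q4,q6}} W14={{q4,q5},{q3,q4,q5}} W23={{q1,q3},{q1,q6},{q2,q6},{q2,q4,q6}} W24={{q3,q5},{q3,q4,q5}} W34={{q1,q5}}
  W123={{q2,q4,q6}} W124={{q3,q4,q5}}
C dims 4,6,2; δ0: rk 3, SNF 1^3; δ1: rk 2, SNF 1^2
Ȟ^0: (4−3)−0=1 ⇒ Z
Ȟ^1: (6−2)−3=1 ⇒ Z
Ȟ^2: (2−0)−2=0 ⇒ 0

Ȟ^0 = Z, Ȟ^1 = Z, Ȟ^2 = 0


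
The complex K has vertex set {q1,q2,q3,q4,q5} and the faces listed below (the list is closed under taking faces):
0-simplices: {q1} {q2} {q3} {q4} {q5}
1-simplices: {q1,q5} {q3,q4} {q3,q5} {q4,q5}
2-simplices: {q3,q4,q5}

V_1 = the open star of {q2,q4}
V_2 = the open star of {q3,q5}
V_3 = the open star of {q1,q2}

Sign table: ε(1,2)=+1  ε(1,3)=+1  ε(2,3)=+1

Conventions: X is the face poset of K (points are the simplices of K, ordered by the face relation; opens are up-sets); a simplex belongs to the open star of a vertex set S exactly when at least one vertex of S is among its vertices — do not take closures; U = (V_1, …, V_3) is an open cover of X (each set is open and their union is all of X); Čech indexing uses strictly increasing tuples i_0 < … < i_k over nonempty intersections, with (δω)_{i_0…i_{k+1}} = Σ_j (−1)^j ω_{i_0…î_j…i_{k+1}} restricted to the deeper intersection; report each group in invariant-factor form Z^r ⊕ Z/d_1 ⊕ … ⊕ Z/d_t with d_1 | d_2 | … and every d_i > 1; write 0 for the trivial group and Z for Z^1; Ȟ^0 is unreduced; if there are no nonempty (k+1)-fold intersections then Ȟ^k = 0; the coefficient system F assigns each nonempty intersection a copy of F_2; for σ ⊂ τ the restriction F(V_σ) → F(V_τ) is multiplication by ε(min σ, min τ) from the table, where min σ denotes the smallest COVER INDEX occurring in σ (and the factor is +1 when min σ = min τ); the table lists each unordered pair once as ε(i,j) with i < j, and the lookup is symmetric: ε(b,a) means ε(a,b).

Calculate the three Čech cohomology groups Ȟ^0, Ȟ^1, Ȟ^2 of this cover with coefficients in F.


nonempty intersections:
  V1={{q2},{q4},{q3,q4},{q4,q5},{q3,q4,q5}} V2={{q3},{q5},{q1,q5},{q3,q4},{q3,q5},{q4,q5},{q3,q4,q5}} V3={{q1},{q2},{q1,q5}}
  V12={{q3,q4},{q4,q5},{q3,q4,q5}} V13={{q2}} V23={{q1,q5}}
C dims 3,3; δ0: rk_F2 2
Ȟ^0: (3−2)−0=1 ⇒ Z/2
Ȟ^1: (3−0)−2=1 ⇒ Z/2
Ȟ^2: (0−0)−0=0 ⇒ 0

Ȟ^0 = Z/2; Ȟ^1 = Z/2; Ȟ^2 = 0


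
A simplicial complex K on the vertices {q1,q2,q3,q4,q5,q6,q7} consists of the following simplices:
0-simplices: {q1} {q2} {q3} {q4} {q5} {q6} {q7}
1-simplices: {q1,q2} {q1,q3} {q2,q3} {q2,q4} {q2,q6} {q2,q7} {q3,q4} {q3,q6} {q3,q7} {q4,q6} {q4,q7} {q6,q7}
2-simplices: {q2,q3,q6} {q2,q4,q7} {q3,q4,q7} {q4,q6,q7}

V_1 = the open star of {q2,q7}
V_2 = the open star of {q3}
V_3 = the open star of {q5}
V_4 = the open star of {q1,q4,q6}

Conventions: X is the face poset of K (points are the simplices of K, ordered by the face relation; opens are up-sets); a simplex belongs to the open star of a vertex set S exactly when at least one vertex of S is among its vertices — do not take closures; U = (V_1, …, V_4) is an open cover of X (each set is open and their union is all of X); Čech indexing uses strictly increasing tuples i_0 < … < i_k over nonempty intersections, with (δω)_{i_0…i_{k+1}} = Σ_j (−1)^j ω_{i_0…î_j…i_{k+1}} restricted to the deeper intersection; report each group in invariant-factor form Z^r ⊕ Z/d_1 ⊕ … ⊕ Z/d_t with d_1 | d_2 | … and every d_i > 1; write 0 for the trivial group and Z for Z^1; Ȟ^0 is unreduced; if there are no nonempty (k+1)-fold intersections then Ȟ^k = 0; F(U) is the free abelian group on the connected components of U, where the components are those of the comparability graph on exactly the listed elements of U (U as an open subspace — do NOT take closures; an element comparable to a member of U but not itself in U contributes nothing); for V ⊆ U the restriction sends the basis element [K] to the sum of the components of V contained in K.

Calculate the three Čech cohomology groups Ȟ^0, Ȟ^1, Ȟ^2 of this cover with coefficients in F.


Ȟ^0 = Z^2; Ȟ^1 = Z^3; Ȟ^2 = 0

nerve simplices:
  V1={{q2},{q7},{q1,q2},{q2,q3},{q2,q4},{q2,q6},{q2,q7},{q3,q7},{q4,q7},{q6,q7},{q2,q3,q6},{q2,q4,q7},{q3,q4,q7},{q4,q6,q7}} V2={{q3},{q1,q3},{q2,q3},{q3,q4},{q3,q6},{q3,q7},{q2,q3,q6},{q3,q4,q7}} V3={{q5}} V4={{q1},{q4},{q6},{q1,q2},{q1,q3},{q2,q4},{q2,q6},{q3,q4},{q3,q6},{q4,q6},{q4,q7},{q6,q7},{q2,q3,q6},{q2,q4,q7},{q3,q4,q7},{q4,q6,q7}}
  V12={{q2,q3},{q3,q7},{q2,q3,q6},{q3,q4,q7}} V14={{q1,q2},{q2,q4},{q2,q6},{q4,q7},{q6,q7},{q2,q3,q6},{q2,q4,q7},{q3,q4,q7},{q4,q6,q7}} V24={{q1,q3},{q3,q4},{q3,q6},{q2,q3,q6},{q3,q4,q7}}
  V124={{q2,q3,q6},{q3,q4,q7}}
components per intersection:
  V1: {{q2},{q7},{q1,q2},{q2,q3},{q2,q4},{q2,q6},{q2,q7},{q3,q7},{q4,q7},{q6,q7},{q2,q3,q6},{q2,q4,q7},{q3,q4,q7},{q4,q6,q7}}
  V2: {{q3},{q1,q3},{q2,q3},{q3,q4},{q3,q6},{q3,q7},{q2,q3,q6},{q3,q4,q7}}
  V3: {{q5}}
  V4: {{q1},{q1,q2},{q1,q3}} {{q4},{q6},{q2,q4},{q2,q6},{q3,q4},{q3,q6},{q4,q6},{q4,q7},{q6,q7},{q2,q3,q6},{q2,q4,q7},{q3,q4,q7},{q4,q6,q7}}
  V12: {{q2,q3},{q2,q3,q6}} {{q3,q7},{q3,q4,q7}}
  V14: {{q1,q2}} {{q2,q4},{q4,q7},{q6,q7},{q2,q4,q7},{q3,q4,q7},{q4,q6,q7}} {{q2,q6},{q2,q3,q6}}
  V24: {{q1,q3}} {{q3,q4},{q3,q4,q7}} {{q3,q6},{q2,q3,q6}}
  V124: {{q2,q3,q6}} {{q3,q4,q7}}
C dims 5,8,2; δ0: rk 3, SNF 1^3; δ1: rk 2, SNF 1^2
degree 0: 5−3−0 = 2 → Ȟ^0 ≅ Z^2
degree 1: 8−2−3 = 3 → Ȟ^1 ≅ Z^3
degree 2: 2−0−2 = 0 → Ȟ^2 ≅ 0


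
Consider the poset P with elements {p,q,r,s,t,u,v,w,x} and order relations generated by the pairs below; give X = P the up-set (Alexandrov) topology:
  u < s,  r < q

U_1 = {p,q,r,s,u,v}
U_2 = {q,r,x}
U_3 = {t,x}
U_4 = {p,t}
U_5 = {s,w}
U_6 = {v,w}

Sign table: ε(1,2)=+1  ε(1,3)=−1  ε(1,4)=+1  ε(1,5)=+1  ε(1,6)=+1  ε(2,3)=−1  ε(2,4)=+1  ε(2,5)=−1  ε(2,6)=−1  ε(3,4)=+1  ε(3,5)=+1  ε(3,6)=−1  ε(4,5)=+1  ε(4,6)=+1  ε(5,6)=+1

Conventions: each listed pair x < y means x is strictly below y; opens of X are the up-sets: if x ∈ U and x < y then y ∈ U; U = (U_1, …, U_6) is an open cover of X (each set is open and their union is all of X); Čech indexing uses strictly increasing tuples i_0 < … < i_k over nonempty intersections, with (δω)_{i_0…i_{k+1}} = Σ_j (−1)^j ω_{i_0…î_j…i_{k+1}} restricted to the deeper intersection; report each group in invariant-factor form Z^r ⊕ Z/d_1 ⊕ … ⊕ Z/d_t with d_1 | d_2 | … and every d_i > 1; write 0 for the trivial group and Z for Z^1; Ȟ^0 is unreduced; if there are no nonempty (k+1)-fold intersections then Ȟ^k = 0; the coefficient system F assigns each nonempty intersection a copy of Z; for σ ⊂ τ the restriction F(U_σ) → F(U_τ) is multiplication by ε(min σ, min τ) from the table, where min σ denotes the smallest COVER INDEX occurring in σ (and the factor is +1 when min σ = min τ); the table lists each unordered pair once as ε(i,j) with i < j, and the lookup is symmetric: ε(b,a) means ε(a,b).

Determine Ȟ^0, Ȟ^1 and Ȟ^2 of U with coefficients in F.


Ȟ^0 = 0, Ȟ^1 = Z ⊕ Z/2, Ȟ^2 = 0

nonempty overlaps:
  U12={q,r} U14={p} U15={s} U16={v} U23={x} U34={t} U56={w}
C dims 6,7; δ0: rk 6, SNF 1^5·2
degree 0: 6−6−0 = 0 → Ȟ^0 ≅ 0
degree 1: 7−0−6 = 1 plus torsion [2] → Ȟ^1 ≅ Z ⊕ Z/2
degree 2: 0−0−0 = 0 → Ȟ^2 ≅ 0


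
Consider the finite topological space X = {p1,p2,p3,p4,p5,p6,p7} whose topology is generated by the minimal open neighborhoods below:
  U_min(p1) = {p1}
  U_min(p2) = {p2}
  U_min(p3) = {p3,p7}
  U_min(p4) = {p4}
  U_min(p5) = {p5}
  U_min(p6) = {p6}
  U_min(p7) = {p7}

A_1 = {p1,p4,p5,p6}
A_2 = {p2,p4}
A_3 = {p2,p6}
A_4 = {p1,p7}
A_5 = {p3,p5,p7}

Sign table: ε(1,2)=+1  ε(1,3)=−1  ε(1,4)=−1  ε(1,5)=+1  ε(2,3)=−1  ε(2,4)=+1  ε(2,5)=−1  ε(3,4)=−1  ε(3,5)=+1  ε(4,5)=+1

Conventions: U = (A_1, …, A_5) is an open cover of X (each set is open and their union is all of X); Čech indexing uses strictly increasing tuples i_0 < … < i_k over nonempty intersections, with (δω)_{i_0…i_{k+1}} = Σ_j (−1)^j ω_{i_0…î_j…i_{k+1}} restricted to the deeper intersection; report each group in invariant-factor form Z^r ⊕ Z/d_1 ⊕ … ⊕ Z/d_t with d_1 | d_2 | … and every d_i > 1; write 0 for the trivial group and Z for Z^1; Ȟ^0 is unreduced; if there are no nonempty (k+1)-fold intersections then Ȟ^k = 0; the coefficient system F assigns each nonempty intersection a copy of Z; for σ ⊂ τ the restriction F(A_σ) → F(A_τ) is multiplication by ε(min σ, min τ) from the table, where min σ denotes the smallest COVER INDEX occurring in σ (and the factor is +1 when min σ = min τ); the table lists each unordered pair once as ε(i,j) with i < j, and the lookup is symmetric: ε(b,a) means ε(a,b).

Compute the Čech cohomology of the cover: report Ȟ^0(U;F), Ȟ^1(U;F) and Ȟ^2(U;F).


Ȟ^0(U;F) ≅ 0, Ȟ^1(U;F) ≅ Z ⊕ Z/2 and Ȟ^2(U;F) ≅ 0

cover nerve:
  A12={p4} A13={p6} A14={p1} A15={p5} A23={p2} A45={p7}
C dims 5,6; δ0: rk 5, SNF 1^4·2
Ȟ^0: (5−5)−0=0 ⇒ 0
Ȟ^1: (6−0)−5=1 plus torsion [2] ⇒ Z ⊕ Z/2
Ȟ^2: (0−0)−0=0 ⇒ 0


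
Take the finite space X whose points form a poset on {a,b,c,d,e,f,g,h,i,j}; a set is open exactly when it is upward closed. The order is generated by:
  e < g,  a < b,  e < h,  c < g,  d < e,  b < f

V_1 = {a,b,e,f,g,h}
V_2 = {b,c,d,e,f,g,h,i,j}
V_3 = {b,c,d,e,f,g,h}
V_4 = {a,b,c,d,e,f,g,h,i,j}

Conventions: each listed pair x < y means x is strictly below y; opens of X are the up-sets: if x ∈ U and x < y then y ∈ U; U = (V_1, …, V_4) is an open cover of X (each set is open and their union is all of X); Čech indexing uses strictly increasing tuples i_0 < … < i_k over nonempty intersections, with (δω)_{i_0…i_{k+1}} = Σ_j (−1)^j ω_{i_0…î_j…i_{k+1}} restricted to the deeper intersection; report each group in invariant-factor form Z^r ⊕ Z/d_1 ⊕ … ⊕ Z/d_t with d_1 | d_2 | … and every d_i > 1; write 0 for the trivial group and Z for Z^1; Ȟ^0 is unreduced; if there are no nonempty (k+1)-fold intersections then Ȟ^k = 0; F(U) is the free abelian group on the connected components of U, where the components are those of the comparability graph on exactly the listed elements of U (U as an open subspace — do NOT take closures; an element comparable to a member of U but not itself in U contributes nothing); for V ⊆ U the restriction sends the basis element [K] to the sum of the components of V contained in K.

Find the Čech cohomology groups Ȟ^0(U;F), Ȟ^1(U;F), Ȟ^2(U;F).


Ȟ^0 ≅ Z^4, Ȟ^1 ≅ 0 and Ȟ^2 ≅ 0

nerve of the cover:
  V12={b,e,f,g,h} V13={b,e,f,g,h} V14={a,b,e,f,g,h} V23={b,c,d,e,f,g,h} V24={b,c,d,e,f,g,h,i,j} V34={b,c,d,e,f,g,h}
  V123={b,e,f,g,h} V124={b,e,f,g,h} V134={b,e,f,g,h} V234={b,c,d,e,f,g,h}
  V1234={b,e,f,g,h}
components per intersection:
  V1: {a,b,f} {e,g,h}
  V2: {b,f} {c,d,e,g,h} {i} {j}
  V3: {b,f} {c,d,e,g,h}
  V4: {a,b,f} {c,d,e,g,h} {i} {j}
  V12: {b,f} {e,g,h}
  V13: {b,f} {e,g,h}
  V14: {a,b,f} {e,g,h}
  V23: {b,f} {c,d,e,g,h}
  V24: {b,f} {c,d,e,g,h} {i} {j}
  V34: {b,f} {c,d,e,g,h}
  V123: {b,f} {e,g,h}
  V124: {b,f} {e,g,h}
  V134: {b,f} {e,g,h}
  V234: {b,f} {c,d,e,g,h}
  V1234: {b,f} {e,g,h}
C dims 12,14,8,2; δ0: rk 8, SNF 1^8; δ1: rk 6, SNF 1^6; δ2: rk 2, SNF 1^2
Ȟ^0 = (12 − 8) − 0 = 4, so Ȟ^0 ≅ Z^4
Ȟ^1 = (14 − 6) − 8 = 0, so Ȟ^1 ≅ 0
Ȟ^2 = (8 − 2) − 6 = 0, so Ȟ^2 ≅ 0
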